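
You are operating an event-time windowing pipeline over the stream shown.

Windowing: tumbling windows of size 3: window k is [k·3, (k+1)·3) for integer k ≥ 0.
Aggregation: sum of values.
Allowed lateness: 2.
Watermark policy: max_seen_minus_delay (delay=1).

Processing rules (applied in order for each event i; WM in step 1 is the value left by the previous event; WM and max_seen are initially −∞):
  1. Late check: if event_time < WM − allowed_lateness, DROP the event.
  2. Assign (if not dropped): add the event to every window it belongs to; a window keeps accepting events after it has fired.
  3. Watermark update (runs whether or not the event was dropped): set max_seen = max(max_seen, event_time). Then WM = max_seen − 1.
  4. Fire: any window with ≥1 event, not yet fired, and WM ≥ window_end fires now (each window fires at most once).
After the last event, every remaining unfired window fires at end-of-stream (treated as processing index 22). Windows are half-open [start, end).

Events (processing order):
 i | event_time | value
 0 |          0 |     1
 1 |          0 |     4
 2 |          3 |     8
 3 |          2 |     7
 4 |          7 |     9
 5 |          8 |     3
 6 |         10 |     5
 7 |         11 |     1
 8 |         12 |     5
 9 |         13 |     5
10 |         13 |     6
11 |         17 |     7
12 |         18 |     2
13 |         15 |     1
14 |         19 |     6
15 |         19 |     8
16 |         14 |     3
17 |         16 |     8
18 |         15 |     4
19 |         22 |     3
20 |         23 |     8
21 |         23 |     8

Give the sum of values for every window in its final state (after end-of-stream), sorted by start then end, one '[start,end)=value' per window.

i=0 t=0 v=1: → [0,3); WM=-1
i=1 t=0 v=4: → [0,3); WM=-1
i=2 t=3 v=8: → [3,6); WM=2
i=3 t=2 v=7: → [0,3); WM=2
i=4 t=7 v=9: → [6,9); WM=6; [0,3) fires=12 [3,6) fires=8
i=5 t=8 v=3: → [6,9); WM=7
i=6 t=10 v=5: → [9,12); WM=9; [6,9) fires=12
i=7 t=11 v=1: → [9,12); WM=10
i=8 t=12 v=5: → [12,15); WM=11
i=9 t=13 v=5: → [12,15); WM=12; [9,12) fires=6
i=10 t=13 v=6: → [12,15); WM=12
i=11 t=17 v=7: → [15,18); WM=16; [12,15) fires=16
i=12 t=18 v=2: → [18,21); WM=17
i=13 t=15 v=1: → [15,18); WM=17
i=14 t=19 v=6: → [18,21); WM=18; [15,18) fires=8
i=15 t=19 v=8: → [18,21); WM=18
i=16 t=14 v=3: DROP (t<18-2); WM=18
i=17 t=16 v=8: → [15,18); WM=18
i=18 t=15 v=4: DROP (t<18-2); WM=18
i=19 t=22 v=3: → [21,24); WM=21; [18,21) fires=16
i=20 t=23 v=8: → [21,24); WM=22
i=21 t=23 v=8: → [21,24); WM=22

[0,3)=12 [3,6)=8 [6,9)=12 [9,12)=6 [12,15)=16 [15,18)=16 [18,21)=16 [21,24)=19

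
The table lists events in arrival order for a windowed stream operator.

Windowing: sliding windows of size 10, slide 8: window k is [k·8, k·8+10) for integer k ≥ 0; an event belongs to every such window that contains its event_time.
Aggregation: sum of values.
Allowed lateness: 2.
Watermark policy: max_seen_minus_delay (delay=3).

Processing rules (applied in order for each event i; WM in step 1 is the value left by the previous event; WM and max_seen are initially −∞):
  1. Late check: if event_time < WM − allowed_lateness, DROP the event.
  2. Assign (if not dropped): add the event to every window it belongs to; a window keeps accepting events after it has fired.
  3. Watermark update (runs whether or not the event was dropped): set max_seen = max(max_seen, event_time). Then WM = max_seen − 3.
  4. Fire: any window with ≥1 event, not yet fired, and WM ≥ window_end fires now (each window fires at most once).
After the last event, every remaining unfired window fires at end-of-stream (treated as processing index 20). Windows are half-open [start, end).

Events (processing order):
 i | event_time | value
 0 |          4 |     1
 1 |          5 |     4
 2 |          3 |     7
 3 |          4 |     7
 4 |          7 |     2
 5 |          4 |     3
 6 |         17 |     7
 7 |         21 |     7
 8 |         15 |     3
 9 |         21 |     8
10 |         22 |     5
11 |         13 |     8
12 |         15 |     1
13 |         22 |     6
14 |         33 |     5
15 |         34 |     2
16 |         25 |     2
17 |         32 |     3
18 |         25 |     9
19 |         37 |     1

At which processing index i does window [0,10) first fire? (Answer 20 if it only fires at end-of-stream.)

i=0 t=4 v=1: → [0,10); WM=1
i=1 t=5 v=4: → [0,10); WM=2
i=2 t=3 v=7: → [0,10); WM=2
i=3 t=4 v=7: → [0,10); WM=2
i=4 t=7 v=2: → [0,10); WM=4
i=5 t=4 v=3: → [0,10); WM=4
i=6 t=17 v=7: → [16,26),[8,18); WM=14; [0,10) fires=24
i=7 t=21 v=7: → [16,26); WM=18; [8,18) fires=7
i=8 t=15 v=3: DROP (t<18-2); WM=18
i=9 t=21 v=8: → [16,26); WM=18
i=10 t=22 v=5: → [16,26); WM=19
i=11 t=13 v=8: DROP (t<19-2); WM=19
i=12 t=15 v=1: DROP (t<19-2); WM=19
i=13 t=22 v=6: → [16,26); WM=19
i=14 t=33 v=5: → [32,42),[24,34); WM=30; [16,26) fires=33
i=15 t=34 v=2: → [32,42); WM=31
i=16 t=25 v=2: DROP (t<31-2); WM=31
i=17 t=32 v=3: → [32,42),[24,34); WM=31
i=18 t=25 v=9: DROP (t<31-2); WM=31
i=19 t=37 v=1: → [32,42); WM=34; [24,34) fires=8

6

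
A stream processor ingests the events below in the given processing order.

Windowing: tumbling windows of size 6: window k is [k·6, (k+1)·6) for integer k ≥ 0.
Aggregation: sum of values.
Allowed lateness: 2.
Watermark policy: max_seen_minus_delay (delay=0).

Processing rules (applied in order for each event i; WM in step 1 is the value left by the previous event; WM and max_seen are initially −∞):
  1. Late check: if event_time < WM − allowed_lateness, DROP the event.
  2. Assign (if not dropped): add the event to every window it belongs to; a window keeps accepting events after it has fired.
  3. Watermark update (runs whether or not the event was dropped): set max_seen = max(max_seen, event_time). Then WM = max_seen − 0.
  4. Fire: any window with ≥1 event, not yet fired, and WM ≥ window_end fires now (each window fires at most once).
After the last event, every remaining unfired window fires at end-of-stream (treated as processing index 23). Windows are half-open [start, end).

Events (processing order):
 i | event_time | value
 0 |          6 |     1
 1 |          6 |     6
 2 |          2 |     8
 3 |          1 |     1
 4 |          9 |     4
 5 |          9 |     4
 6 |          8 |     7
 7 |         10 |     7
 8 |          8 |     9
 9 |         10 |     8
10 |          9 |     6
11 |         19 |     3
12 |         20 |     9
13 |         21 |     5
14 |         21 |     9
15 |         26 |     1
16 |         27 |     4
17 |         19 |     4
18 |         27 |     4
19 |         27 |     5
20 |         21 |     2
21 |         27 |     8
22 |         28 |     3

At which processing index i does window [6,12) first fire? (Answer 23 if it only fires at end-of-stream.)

i=0 t=6 v=1: → [6,12); WM=6
i=1 t=6 v=6: → [6,12); WM=6
i=2 t=2 v=8: DROP (t<6-2); WM=6
i=3 t=1 v=1: DROP (t<6-2); WM=6
i=4 t=9 v=4: → [6,12); WM=9
i=5 t=9 v=4: → [6,12); WM=9
i=6 t=8 v=7: → [6,12); WM=9
i=7 t=10 v=7: → [6,12); WM=10
i=8 t=8 v=9: → [6,12); WM=10
i=9 t=10 v=8: → [6,12); WM=10
i=10 t=9 v=6: → [6,12); WM=10
i=11 t=19 v=3: → [18,24); WM=19; [6,12) fires=52
i=12 t=20 v=9: → [18,24); WM=20
i=13 t=21 v=5: → [18,24); WM=21
i=14 t=21 v=9: → [18,24); WM=21
i=15 t=26 v=1: → [24,30); WM=26; [18,24) fires=26
i=16 t=27 v=4: → [24,30); WM=27
i=17 t=19 v=4: DROP (t<27-2); WM=27
i=18 t=27 v=4: → [24,30); WM=27
i=19 t=27 v=5: → [24,30); WM=27
i=20 t=21 v=2: DROP (t<27-2); WM=27
i=21 t=27 v=8: → [24,30); WM=27
i=22 t=28 v=3: → [24,30); WM=28

11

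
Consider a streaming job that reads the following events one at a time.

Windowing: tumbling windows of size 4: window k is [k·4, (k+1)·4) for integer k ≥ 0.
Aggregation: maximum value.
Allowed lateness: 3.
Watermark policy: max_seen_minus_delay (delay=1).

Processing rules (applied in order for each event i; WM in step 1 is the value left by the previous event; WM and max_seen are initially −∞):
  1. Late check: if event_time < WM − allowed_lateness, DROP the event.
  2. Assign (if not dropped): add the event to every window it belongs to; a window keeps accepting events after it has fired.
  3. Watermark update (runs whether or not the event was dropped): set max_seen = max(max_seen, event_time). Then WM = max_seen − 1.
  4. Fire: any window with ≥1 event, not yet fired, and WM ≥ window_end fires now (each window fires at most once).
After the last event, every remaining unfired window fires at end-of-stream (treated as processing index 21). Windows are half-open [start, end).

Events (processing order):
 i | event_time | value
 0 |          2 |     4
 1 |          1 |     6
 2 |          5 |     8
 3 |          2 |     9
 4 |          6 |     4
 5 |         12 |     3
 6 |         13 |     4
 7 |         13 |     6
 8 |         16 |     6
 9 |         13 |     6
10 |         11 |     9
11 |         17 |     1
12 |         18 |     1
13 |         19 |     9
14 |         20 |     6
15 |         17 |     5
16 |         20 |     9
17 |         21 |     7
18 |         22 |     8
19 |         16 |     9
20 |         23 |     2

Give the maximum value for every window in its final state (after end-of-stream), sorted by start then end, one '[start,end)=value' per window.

[0,4)=9 [4,8)=8 [12,16)=6 [16,20)=9 [20,24)=9

i=0 t=2 v=4: → [0,4); WM=1
i=1 t=1 v=6: → [0,4); WM=1
i=2 t=5 v=8: → [4,8); WM=4; [0,4) fires=6
i=3 t=2 v=9: → [0,4); WM=4
i=4 t=6 v=4: → [4,8); WM=5
i=5 t=12 v=3: → [12,16); WM=11; [4,8) fires=8
i=6 t=13 v=4: → [12,16); WM=12
i=7 t=13 v=6: → [12,16); WM=12
i=8 t=16 v=6: → [16,20); WM=15
i=9 t=13 v=6: → [12,16); WM=15
i=10 t=11 v=9: DROP (t<15-3); WM=15
i=11 t=17 v=1: → [16,20); WM=16; [12,16) fires=6
i=12 t=18 v=1: → [16,20); WM=17
i=13 t=19 v=9: → [16,20); WM=18
i=14 t=20 v=6: → [20,24); WM=19
i=15 t=17 v=5: → [16,20); WM=19
i=16 t=20 v=9: → [20,24); WM=19
i=17 t=21 v=7: → [20,24); WM=20; [16,20) fires=9
i=18 t=22 v=8: → [20,24); WM=21
i=19 t=16 v=9: DROP (t<21-3); WM=21
i=20 t=23 v=2: → [20,24); WM=22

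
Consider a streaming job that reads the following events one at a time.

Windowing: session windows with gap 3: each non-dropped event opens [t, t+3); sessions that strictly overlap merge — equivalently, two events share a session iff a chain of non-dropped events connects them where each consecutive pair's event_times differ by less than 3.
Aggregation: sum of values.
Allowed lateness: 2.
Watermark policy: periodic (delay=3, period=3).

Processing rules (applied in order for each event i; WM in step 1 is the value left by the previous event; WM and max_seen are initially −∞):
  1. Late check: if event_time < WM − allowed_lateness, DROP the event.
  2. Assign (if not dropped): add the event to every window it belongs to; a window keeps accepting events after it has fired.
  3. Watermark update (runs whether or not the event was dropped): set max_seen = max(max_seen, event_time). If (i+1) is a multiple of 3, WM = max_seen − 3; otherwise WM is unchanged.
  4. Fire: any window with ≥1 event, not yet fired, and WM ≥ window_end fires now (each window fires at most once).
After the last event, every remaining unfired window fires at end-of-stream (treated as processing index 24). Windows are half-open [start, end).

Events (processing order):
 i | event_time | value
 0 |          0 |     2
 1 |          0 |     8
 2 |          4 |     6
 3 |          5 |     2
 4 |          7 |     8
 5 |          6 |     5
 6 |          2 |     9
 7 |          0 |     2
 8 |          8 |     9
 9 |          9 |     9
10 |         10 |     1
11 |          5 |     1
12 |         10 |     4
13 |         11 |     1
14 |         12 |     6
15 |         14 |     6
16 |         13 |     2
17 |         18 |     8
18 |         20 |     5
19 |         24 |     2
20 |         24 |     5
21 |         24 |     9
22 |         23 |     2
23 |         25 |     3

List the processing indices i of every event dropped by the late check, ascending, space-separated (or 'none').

i=0 t=0 v=2: → [0,3); WM=−∞
i=1 t=0 v=8: → [0,3); WM=−∞
i=2 t=4 v=6: → [4,7); WM=1
i=3 t=5 v=2: → [4,8); WM=1
i=4 t=7 v=8: → [4,10); WM=1
i=5 t=6 v=5: → [4,10); WM=4
i=6 t=2 v=9: → [0,10); WM=4
i=7 t=0 v=2: DROP (t<4-2); WM=4
i=8 t=8 v=9: → [0,11); WM=5
i=9 t=9 v=9: → [0,12); WM=5
i=10 t=10 v=1: → [0,13); WM=5
i=11 t=5 v=1: → [0,13); WM=7
i=12 t=10 v=4: → [0,13); WM=7
i=13 t=11 v=1: → [0,14); WM=7
i=14 t=12 v=6: → [0,15); WM=9
i=15 t=14 v=6: → [0,17); WM=9
i=16 t=13 v=2: → [0,17); WM=9
i=17 t=18 v=8: → [18,21); WM=15
i=18 t=20 v=5: → [18,23); WM=15
i=19 t=24 v=2: → [24,27); WM=15
i=20 t=24 v=5: → [24,27); WM=21
i=21 t=24 v=9: → [24,27); WM=21
i=22 t=23 v=2: → [23,27); WM=21
i=23 t=25 v=3: → [23,28); WM=22

7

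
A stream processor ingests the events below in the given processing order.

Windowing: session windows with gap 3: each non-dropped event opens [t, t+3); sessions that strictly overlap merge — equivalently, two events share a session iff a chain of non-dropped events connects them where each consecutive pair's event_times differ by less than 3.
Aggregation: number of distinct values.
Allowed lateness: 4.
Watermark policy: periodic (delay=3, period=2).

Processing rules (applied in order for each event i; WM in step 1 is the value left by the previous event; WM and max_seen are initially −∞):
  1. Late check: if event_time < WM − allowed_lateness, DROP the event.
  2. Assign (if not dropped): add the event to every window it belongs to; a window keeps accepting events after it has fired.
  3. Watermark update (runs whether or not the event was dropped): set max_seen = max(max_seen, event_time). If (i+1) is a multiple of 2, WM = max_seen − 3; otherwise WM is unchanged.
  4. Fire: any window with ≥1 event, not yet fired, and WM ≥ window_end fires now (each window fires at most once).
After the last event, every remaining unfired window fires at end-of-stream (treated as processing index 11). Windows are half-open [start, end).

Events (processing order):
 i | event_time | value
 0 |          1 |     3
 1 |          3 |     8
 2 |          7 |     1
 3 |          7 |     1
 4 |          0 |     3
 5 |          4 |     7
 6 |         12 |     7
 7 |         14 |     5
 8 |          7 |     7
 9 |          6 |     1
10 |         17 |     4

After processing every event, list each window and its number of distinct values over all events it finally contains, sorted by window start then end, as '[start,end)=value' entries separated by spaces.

i=0 t=1 v=3: → [1,4); WM=−∞
i=1 t=3 v=8: → [1,6); WM=0
i=2 t=7 v=1: → [7,10); WM=0
i=3 t=7 v=1: → [7,10); WM=4
i=4 t=0 v=3: → [0,6); WM=4
i=5 t=4 v=7: → [0,7); WM=4
i=6 t=12 v=7: → [12,15); WM=4
i=7 t=14 v=5: → [12,17); WM=11
i=8 t=7 v=7: → [7,10); WM=11
i=9 t=6 v=1: DROP (t<11-4); WM=11
i=10 t=17 v=4: → [17,20); WM=11

[0,7)=3 [7,10)=2 [12,17)=2 [17,20)=1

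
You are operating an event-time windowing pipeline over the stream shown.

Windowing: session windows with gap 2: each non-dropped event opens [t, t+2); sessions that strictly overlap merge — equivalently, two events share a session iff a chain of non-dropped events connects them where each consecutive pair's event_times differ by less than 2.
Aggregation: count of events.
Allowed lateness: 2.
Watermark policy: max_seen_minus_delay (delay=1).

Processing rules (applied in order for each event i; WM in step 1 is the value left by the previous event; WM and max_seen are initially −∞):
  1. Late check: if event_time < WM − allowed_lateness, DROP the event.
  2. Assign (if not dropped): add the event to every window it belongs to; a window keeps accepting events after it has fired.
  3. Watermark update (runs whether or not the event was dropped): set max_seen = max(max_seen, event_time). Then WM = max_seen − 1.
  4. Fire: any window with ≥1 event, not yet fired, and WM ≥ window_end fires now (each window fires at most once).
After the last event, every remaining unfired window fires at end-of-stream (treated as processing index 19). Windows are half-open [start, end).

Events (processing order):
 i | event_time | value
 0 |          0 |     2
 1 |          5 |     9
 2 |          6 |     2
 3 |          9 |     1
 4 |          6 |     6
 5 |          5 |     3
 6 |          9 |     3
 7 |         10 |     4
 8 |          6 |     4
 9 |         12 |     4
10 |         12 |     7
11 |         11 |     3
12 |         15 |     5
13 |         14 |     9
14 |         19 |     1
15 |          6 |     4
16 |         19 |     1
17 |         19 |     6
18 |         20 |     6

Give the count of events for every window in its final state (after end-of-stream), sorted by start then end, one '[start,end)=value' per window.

[0,2)=1 [5,8)=3 [9,14)=6 [14,17)=2 [19,22)=4

i=0 t=0 v=2: → [0,2); WM=-1
i=1 t=5 v=9: → [5,7); WM=4
i=2 t=6 v=2: → [5,8); WM=5
i=3 t=9 v=1: → [9,11); WM=8
i=4 t=6 v=6: → [5,8); WM=8
i=5 t=5 v=3: DROP (t<8-2); WM=8
i=6 t=9 v=3: → [9,11); WM=8
i=7 t=10 v=4: → [9,12); WM=9
i=8 t=6 v=4: DROP (t<9-2); WM=9
i=9 t=12 v=4: → [12,14); WM=11
i=10 t=12 v=7: → [12,14); WM=11
i=11 t=11 v=3: → [9,14); WM=11
i=12 t=15 v=5: → [15,17); WM=14
i=13 t=14 v=9: → [14,17); WM=14
i=14 t=19 v=1: → [19,21); WM=18
i=15 t=6 v=4: DROP (t<18-2); WM=18
i=16 t=19 v=1: → [19,21); WM=18
i=17 t=19 v=6: → [19,21); WM=18
i=18 t=20 v=6: → [19,22); WM=19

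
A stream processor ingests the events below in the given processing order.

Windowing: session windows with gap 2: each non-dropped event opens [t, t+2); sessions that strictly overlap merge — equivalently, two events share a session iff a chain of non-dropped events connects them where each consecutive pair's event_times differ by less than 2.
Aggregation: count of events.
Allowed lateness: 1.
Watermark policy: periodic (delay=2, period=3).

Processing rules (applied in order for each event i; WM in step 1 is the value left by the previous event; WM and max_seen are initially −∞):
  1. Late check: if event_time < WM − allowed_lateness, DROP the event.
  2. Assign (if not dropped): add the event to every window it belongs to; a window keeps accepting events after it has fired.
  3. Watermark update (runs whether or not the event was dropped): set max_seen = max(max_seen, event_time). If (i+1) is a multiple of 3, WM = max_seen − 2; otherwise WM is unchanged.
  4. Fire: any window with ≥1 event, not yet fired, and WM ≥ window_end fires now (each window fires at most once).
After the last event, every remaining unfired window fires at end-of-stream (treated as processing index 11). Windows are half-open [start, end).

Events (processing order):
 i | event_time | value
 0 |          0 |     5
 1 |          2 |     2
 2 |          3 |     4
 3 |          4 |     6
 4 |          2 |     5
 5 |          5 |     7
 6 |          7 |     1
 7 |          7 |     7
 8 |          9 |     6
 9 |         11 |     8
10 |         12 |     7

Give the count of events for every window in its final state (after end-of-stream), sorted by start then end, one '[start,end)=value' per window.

[0,2)=1 [2,7)=5 [7,9)=2 [9,11)=1 [11,14)=2

i=0 t=0 v=5: → [0,2); WM=−∞
i=1 t=2 v=2: → [2,4); WM=−∞
i=2 t=3 v=4: → [2,5); WM=1
i=3 t=4 v=6: → [2,6); WM=1
i=4 t=2 v=5: → [2,6); WM=1
i=5 t=5 v=7: → [2,7); WM=3
i=6 t=7 v=1: → [7,9); WM=3
i=7 t=7 v=7: → [7,9); WM=3
i=8 t=9 v=6: → [9,11); WM=7
i=9 t=11 v=8: → [11,13); WM=7
i=10 t=12 v=7: → [11,14); WM=7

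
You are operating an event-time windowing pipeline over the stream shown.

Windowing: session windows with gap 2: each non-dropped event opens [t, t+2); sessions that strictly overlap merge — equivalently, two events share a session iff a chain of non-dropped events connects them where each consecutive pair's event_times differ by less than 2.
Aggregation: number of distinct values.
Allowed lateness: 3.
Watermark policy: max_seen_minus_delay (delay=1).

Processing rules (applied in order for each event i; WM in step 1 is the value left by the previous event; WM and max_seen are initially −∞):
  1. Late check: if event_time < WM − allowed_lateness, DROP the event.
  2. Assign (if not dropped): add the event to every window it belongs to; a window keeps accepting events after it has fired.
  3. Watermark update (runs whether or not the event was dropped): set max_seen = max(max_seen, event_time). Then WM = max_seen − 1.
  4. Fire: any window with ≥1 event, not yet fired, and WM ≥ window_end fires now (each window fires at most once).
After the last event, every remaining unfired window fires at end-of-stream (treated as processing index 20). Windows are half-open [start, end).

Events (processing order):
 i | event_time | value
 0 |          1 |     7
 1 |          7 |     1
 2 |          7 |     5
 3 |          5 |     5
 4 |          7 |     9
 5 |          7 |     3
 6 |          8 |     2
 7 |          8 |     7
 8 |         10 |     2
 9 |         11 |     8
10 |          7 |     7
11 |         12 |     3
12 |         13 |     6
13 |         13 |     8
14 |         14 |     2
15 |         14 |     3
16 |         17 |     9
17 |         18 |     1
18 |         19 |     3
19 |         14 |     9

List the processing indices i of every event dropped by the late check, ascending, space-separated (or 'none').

19

i=0 t=1 v=7: → [1,3); WM=0
i=1 t=7 v=1: → [7,9); WM=6
i=2 t=7 v=5: → [7,9); WM=6
i=3 t=5 v=5: → [5,7); WM=6
i=4 t=7 v=9: → [7,9); WM=6
i=5 t=7 v=3: → [7,9); WM=6
i=6 t=8 v=2: → [7,10); WM=7
i=7 t=8 v=7: → [7,10); WM=7
i=8 t=10 v=2: → [10,12); WM=9
i=9 t=11 v=8: → [10,13); WM=10
i=10 t=7 v=7: → [7,10); WM=10
i=11 t=12 v=3: → [10,14); WM=11
i=12 t=13 v=6: → [10,15); WM=12
i=13 t=13 v=8: → [10,15); WM=12
i=14 t=14 v=2: → [10,16); WM=13
i=15 t=14 v=3: → [10,16); WM=13
i=16 t=17 v=9: → [17,19); WM=16
i=17 t=18 v=1: → [17,20); WM=17
i=18 t=19 v=3: → [17,21); WM=18
i=19 t=14 v=9: DROP (t<18-3); WM=18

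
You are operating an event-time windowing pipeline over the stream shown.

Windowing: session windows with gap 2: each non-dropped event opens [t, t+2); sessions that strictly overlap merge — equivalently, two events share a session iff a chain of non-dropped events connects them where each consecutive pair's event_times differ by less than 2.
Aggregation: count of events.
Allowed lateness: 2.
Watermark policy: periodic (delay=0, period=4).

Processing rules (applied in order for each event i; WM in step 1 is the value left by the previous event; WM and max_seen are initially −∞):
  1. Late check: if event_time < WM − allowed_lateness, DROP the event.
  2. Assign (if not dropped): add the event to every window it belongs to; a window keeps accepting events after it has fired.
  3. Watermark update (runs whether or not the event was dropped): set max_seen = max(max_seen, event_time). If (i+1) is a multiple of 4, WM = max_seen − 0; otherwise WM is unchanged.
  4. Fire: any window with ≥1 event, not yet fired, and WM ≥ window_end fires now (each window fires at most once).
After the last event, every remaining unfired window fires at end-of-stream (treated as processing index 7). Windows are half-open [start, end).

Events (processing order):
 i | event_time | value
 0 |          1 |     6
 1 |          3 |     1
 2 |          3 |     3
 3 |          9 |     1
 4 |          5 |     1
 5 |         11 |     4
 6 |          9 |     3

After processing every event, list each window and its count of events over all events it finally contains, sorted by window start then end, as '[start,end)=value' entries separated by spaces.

[1,3)=1 [3,5)=2 [9,11)=2 [11,13)=1

i=0 t=1 v=6: → [1,3); WM=−∞
i=1 t=3 v=1: → [3,5); WM=−∞
i=2 t=3 v=3: → [3,5); WM=−∞
i=3 t=9 v=1: → [9,11); WM=9
i=4 t=5 v=1: DROP (t<9-2); WM=9
i=5 t=11 v=4: → [11,13); WM=9
i=6 t=9 v=3: → [9,11); WM=9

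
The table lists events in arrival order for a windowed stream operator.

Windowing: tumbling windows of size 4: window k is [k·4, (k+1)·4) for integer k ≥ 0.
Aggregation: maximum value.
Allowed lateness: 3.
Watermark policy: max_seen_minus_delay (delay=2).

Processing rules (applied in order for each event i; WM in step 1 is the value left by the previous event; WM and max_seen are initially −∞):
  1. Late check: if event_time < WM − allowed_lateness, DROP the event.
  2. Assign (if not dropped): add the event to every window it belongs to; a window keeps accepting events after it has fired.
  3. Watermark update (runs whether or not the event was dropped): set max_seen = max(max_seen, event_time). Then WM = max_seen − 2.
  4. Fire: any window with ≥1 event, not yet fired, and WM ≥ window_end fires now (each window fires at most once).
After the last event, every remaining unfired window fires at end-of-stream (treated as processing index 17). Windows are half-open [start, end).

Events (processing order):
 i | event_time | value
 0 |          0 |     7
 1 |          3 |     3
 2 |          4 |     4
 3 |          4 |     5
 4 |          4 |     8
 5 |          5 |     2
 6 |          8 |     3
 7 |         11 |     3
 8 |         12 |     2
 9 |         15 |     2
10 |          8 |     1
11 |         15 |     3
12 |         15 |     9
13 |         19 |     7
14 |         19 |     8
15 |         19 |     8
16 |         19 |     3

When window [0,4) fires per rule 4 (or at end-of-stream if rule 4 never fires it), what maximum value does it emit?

7

i=0 t=0 v=7: → [0,4); WM=-2
i=1 t=3 v=3: → [0,4); WM=1
i=2 t=4 v=4: → [4,8); WM=2
i=3 t=4 v=5: → [4,8); WM=2
i=4 t=4 v=8: → [4,8); WM=2
i=5 t=5 v=2: → [4,8); WM=3
i=6 t=8 v=3: → [8,12); WM=6; [0,4) fires=7
i=7 t=11 v=3: → [8,12); WM=9; [4,8) fires=8
i=8 t=12 v=2: → [12,16); WM=10
i=9 t=15 v=2: → [12,16); WM=13; [8,12) fires=3
i=10 t=8 v=1: DROP (t<13-3); WM=13
i=11 t=15 v=3: → [12,16); WM=13
i=12 t=15 v=9: → [12,16); WM=13
i=13 t=19 v=7: → [16,20); WM=17; [12,16) fires=9
i=14 t=19 v=8: → [16,20); WM=17
i=15 t=19 v=8: → [16,20); WM=17
i=16 t=19 v=3: → [16,20); WM=17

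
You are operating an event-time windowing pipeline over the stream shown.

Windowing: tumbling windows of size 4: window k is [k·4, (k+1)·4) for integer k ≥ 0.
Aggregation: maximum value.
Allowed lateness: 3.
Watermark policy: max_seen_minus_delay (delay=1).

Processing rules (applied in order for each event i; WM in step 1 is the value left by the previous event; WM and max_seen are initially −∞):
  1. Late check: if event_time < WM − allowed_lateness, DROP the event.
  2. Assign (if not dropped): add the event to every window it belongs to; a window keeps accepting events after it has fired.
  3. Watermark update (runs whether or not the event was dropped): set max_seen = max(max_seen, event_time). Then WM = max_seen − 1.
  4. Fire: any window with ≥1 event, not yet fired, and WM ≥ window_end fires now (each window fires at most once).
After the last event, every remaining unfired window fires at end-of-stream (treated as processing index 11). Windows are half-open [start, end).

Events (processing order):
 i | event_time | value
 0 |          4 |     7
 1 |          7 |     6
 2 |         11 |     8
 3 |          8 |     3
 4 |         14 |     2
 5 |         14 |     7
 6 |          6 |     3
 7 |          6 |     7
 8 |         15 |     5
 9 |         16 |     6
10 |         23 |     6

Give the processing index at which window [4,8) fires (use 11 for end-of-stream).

2

i=0 t=4 v=7: → [4,8); WM=3
i=1 t=7 v=6: → [4,8); WM=6
i=2 t=11 v=8: → [8,12); WM=10; [4,8) fires=7
i=3 t=8 v=3: → [8,12); WM=10
i=4 t=14 v=2: → [12,16); WM=13; [8,12) fires=8
i=5 t=14 v=7: → [12,16); WM=13
i=6 t=6 v=3: DROP (t<13-3); WM=13
i=7 t=6 v=7: DROP (t<13-3); WM=13
i=8 t=15 v=5: → [12,16); WM=14
i=9 t=16 v=6: → [16,20); WM=15
i=10 t=23 v=6: → [20,24); WM=22; [12,16) fires=7 [16,20) fires=6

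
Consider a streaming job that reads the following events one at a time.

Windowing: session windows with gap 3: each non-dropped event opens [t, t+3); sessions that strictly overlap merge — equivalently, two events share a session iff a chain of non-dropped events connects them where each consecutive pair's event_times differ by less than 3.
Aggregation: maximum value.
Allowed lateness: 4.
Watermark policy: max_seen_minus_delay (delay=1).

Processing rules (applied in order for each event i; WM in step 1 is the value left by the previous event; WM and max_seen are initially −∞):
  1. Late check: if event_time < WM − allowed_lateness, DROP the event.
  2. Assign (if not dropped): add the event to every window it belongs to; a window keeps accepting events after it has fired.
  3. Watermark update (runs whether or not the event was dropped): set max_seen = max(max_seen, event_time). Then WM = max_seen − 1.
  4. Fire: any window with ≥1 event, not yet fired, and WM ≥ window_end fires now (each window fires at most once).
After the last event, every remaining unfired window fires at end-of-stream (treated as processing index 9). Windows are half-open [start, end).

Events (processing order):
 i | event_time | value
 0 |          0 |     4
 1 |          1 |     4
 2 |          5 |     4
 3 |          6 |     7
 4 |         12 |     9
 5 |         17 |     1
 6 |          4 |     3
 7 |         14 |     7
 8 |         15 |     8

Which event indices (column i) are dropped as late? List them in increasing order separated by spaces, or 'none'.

6

i=0 t=0 v=4: → [0,3); WM=-1
i=1 t=1 v=4: → [0,4); WM=0
i=2 t=5 v=4: → [5,8); WM=4
i=3 t=6 v=7: → [5,9); WM=5
i=4 t=12 v=9: → [12,15); WM=11
i=5 t=17 v=1: → [17,20); WM=16
i=6 t=4 v=3: DROP (t<16-4); WM=16
i=7 t=14 v=7: → [12,17); WM=16
i=8 t=15 v=8: → [12,20); WM=16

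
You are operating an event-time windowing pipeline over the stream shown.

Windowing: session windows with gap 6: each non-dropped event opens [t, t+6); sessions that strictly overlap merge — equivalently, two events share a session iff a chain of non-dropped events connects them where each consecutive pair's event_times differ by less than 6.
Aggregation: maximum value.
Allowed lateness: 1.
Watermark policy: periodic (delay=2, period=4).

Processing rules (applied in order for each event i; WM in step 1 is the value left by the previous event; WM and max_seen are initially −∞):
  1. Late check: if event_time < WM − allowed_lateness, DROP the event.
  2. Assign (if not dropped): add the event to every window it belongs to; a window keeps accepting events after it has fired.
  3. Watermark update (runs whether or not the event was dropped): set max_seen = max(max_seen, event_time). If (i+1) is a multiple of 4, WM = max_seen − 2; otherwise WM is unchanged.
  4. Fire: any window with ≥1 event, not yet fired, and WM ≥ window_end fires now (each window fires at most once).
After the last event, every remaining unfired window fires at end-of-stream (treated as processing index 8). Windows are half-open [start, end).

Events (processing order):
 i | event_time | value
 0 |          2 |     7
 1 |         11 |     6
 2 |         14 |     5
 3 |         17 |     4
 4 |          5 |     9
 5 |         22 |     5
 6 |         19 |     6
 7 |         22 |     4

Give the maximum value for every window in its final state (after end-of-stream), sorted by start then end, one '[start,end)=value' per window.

i=0 t=2 v=7: → [2,8); WM=−∞
i=1 t=11 v=6: → [11,17); WM=−∞
i=2 t=14 v=5: → [11,20); WM=−∞
i=3 t=17 v=4: → [11,23); WM=15
i=4 t=5 v=9: DROP (t<15-1); WM=15
i=5 t=22 v=5: → [11,28); WM=15
i=6 t=19 v=6: → [11,28); WM=15
i=7 t=22 v=4: → [11,28); WM=20

[2,8)=7 [11,28)=6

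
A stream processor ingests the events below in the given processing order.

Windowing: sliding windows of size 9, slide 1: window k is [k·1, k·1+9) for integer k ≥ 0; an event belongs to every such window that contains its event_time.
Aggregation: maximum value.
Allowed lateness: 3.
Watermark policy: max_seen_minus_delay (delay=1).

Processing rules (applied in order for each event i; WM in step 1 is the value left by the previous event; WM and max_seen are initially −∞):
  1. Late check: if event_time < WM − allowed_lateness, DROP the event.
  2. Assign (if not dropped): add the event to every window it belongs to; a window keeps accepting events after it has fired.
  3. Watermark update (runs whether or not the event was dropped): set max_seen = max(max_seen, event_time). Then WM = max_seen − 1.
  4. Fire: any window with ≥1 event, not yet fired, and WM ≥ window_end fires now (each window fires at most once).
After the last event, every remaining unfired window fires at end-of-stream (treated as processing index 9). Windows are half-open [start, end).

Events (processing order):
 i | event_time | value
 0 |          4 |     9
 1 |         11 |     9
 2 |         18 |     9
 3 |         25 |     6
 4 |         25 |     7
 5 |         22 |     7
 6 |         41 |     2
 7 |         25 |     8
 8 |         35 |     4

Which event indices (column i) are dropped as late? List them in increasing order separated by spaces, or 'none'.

i=0 t=4 v=9: → [4,13),[3,12),[2,11),[1,10),[0,9); WM=3
i=1 t=11 v=9: → [11,20),[10,19),[9,18),[8,17),[7,16),[6,15),[5,14),[4,13),[3,12); WM=10; [0,9) fires=9 [1,10) fires=9
i=2 t=18 v=9: → [18,27),[17,26),[16,25),[15,24),[14,23),[13,22),[12,21),[11,20),[10,19); WM=17; [2,11) fires=9 [3,12) fires=9 [4,13) fires=9 [5,14) fires=9 [6,15) fires=9 [7,16) fires=9 [8,17) fires=9
i=3 t=25 v=6: → [25,34),[24,33),[23,32),[22,31),[21,30),[20,29),[19,28),[18,27),[17,26); WM=24; [9,18) fires=9 [10,19) fires=9 [11,20) fires=9 [12,21) fires=9 [13,22) fires=9 [14,23) fires=9 [15,24) fires=9
i=4 t=25 v=7: → [25,34),[24,33),[23,32),[22,31),[21,30),[20,29),[19,28),[18,27),[17,26); WM=24
i=5 t=22 v=7: → [22,31),[21,30),[20,29),[19,28),[18,27),[17,26),[16,25),[15,24),[14,23); WM=24
i=6 t=41 v=2: → [41,50),[40,49),[39,48),[38,47),[37,46),[36,45),[35,44),[34,43),[33,42); WM=40; [16,25) fires=9 [17,26) fires=9 [18,27) fires=9 [19,28) fires=7 [20,29) fires=7 [21,30) fires=7 [22,31) fires=7 [23,32) fires=7 [24,33) fires=7 [25,34) fires=7
i=7 t=25 v=8: DROP (t<40-3); WM=40
i=8 t=35 v=4: DROP (t<40-3); WM=40

7 8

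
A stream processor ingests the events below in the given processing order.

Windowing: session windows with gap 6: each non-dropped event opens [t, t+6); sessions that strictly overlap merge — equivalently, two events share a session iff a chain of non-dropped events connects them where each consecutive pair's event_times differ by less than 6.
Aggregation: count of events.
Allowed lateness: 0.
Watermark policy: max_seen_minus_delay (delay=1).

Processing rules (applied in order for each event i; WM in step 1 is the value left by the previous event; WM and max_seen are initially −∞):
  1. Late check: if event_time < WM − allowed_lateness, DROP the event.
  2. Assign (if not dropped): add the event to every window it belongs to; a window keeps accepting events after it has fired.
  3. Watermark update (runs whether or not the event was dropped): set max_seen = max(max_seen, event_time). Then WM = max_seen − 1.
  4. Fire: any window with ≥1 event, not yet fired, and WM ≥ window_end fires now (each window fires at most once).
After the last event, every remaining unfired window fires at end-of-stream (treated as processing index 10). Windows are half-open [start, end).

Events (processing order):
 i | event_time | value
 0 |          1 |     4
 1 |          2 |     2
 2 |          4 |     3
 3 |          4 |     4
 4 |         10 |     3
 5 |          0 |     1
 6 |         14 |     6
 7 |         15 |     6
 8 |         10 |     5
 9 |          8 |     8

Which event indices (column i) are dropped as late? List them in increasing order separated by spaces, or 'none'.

i=0 t=1 v=4: → [1,7); WM=0
i=1 t=2 v=2: → [1,8); WM=1
i=2 t=4 v=3: → [1,10); WM=3
i=3 t=4 v=4: → [1,10); WM=3
i=4 t=10 v=3: → [10,16); WM=9
i=5 t=0 v=1: DROP (t<9-0); WM=9
i=6 t=14 v=6: → [10,20); WM=13
i=7 t=15 v=6: → [10,21); WM=14
i=8 t=10 v=5: DROP (t<14-0); WM=14
i=9 t=8 v=8: DROP (t<14-0); WM=14

5 8 9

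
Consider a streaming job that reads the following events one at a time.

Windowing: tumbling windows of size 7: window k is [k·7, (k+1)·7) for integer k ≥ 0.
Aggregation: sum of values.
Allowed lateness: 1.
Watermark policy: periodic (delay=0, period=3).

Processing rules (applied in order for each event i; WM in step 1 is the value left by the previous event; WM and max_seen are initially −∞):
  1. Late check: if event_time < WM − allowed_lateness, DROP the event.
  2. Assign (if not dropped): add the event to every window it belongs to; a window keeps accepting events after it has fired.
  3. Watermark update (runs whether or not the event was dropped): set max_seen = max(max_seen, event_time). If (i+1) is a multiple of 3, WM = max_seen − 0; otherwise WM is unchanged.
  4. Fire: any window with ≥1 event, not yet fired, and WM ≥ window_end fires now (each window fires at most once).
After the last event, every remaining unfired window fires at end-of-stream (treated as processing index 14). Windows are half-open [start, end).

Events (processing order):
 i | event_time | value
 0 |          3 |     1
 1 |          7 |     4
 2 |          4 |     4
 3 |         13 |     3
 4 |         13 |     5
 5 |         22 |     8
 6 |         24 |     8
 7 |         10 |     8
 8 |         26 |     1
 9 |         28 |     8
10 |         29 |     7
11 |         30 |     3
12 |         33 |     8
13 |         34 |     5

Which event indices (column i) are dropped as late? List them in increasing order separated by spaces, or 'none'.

7

i=0 t=3 v=1: → [0,7); WM=−∞
i=1 t=7 v=4: → [7,14); WM=−∞
i=2 t=4 v=4: → [0,7); WM=7; [0,7) fires=5
i=3 t=13 v=3: → [7,14); WM=7
i=4 t=13 v=5: → [7,14); WM=7
i=5 t=22 v=8: → [21,28); WM=22; [7,14) fires=12
i=6 t=24 v=8: → [21,28); WM=22
i=7 t=10 v=8: DROP (t<22-1); WM=22
i=8 t=26 v=1: → [21,28); WM=26
i=9 t=28 v=8: → [28,35); WM=26
i=10 t=29 v=7: → [28,35); WM=26
i=11 t=30 v=3: → [28,35); WM=30; [21,28) fires=17
i=12 t=33 v=8: → [28,35); WM=30
i=13 t=34 v=5: → [28,35); WM=30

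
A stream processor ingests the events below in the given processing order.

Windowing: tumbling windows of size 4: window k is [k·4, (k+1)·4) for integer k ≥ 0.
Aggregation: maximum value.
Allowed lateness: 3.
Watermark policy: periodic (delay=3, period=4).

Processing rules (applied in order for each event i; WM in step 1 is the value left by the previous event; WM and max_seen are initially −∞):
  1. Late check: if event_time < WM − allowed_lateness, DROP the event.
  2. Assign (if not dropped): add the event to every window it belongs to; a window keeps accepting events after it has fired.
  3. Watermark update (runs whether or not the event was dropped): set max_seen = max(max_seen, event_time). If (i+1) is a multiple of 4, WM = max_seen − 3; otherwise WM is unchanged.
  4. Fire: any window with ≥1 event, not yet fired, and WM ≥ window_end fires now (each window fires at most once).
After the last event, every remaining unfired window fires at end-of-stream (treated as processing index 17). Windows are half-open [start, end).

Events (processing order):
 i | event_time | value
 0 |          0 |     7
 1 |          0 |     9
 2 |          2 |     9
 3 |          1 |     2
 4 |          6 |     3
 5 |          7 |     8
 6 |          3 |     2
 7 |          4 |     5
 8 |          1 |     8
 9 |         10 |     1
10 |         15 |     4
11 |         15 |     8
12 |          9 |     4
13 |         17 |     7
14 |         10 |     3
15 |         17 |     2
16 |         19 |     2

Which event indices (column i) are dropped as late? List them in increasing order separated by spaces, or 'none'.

i=0 t=0 v=7: → [0,4); WM=−∞
i=1 t=0 v=9: → [0,4); WM=−∞
i=2 t=2 v=9: → [0,4); WM=−∞
i=3 t=1 v=2: → [0,4); WM=-1
i=4 t=6 v=3: → [4,8); WM=-1
i=5 t=7 v=8: → [4,8); WM=-1
i=6 t=3 v=2: → [0,4); WM=-1
i=7 t=4 v=5: → [4,8); WM=4; [0,4) fires=9
i=8 t=1 v=8: → [0,4); WM=4
i=9 t=10 v=1: → [8,12); WM=4
i=10 t=15 v=4: → [12,16); WM=4
i=11 t=15 v=8: → [12,16); WM=12; [4,8) fires=8 [8,12) fires=1
i=12 t=9 v=4: → [8,12); WM=12
i=13 t=17 v=7: → [16,20); WM=12
i=14 t=10 v=3: → [8,12); WM=12
i=15 t=17 v=2: → [16,20); WM=14
i=16 t=19 v=2: → [16,20); WM=14

none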